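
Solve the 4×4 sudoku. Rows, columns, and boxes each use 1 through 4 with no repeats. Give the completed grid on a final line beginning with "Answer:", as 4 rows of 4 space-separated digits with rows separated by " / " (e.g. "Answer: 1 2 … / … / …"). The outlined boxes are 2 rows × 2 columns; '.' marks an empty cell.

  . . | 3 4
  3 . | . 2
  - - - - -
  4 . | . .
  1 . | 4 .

Step 1. [r4c2∈{2,3}] in row 4, 2 fits only at r4c2, so r4c2=2.
Step 2. [r3c4∈{1,3}] r3c4 is the only open cell in col 4 admitting 1. So r3c4=1.
Step 3. [r2c3∈{1}] r2c3 is down to just 1. So r2c3=1.
Step 4. [r3c2∈{3}] r3c2's peers cover all but 3. So r3c2=3.
Step 5. [r3c3∈{2}] r3c3 has the single candidate 2, so r3c3=2.
Step 6. [r4c4∈{3}] r4c4's peers cover all but 3, so r4c4=3.
Step 7. [r1c2∈{1}] r1c2 has the single candidate 1. So r1c2=1.
Step 8. [r2c2∈{4}] r2c2 has the single candidate 4, so r2c2=4.
Step 9. [r1c1∈{2}] nothing but 2 survives at r1c1, so r1c1=2.

Answer: 2 1 3 4 / 3 4 1 2 / 4 3 2 1 / 1 2 4 3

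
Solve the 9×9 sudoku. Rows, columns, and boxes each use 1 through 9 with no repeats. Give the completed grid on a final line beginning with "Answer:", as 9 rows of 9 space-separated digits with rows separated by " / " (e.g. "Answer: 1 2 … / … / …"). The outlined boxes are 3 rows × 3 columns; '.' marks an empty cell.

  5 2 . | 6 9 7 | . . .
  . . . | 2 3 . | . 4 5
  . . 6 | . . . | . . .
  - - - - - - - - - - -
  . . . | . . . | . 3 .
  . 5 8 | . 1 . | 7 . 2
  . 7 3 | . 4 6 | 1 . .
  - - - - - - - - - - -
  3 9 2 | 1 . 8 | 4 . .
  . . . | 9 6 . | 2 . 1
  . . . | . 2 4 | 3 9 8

Step 1. [r5c1∈{4,6,9}] row 5 places 4 nowhere but r5c1 ⇒ r5c1=4.
Step 2. [r4c7∈{5,6,8,9}] col 7 places 5 nowhere but r4c7. So r4c7=5.
Step 3. [r1c7∈{8}] r1c7 is down to just 8, so r1c7=8.
Step 4. [r2c6∈{1}] only 1 remains possible at r2c6, so r2c6=1.
Step 5. [r3c2∈{1,3,4,8}] r3c2 is the only open cell in col 2 admitting 3, so r3c2=3.
Step 6. [r2c2∈{8}] r2c2 has the single candidate 8. So r2c2=8.
Step 7. [r3c6∈{5}] only 5 remains possible at r3c6. So r3c6=5.
Step 8. [r6c9∈{9}] r6c9's peers cover all but 9. So r6c9=9.
Step 9. [r3c9∈{7}] nothing but 7 survives at r3c9. So r3c9=7.
Step 10. [r7c5∈{5,7}] col 5 places 5 nowhere but r7c5 ⇒ r7c5=5.
Step 11. [r9c4∈{7}] r9c4 is down to just 7. So r9c4=7.
Step 12. [r4c4∈{8}] only 8 remains possible at r4c4 ⇒ r4c4=8.
Step 13. [r4c6∈{2,9}] r4c6 is the only open cell in col 6 admitting 2, so r4c6=2.
Step 14. [r8c8∈{5,7}] 5 has one home in col 8: r8c8. So r8c8=5.
Step 15. [r3c7∈{9}] nothing but 9 survives at r3c7 ⇒ r3c7=9.
Step 16. [r3c1∈{1}] r3c1 has the single candidate 1. So r3c1=1.
Step 17. [r7c9∈{6}] only 6 remains possible at r7c9, so r7c9=6.
Step 18. [r9c1∈{6}] r9c1 has the single candidate 6 ⇒ r9c1=6.
Step 19. [r4c1∈{9}] r4c1 is down to just 9, so r4c1=9.
Step 20. [r4c3∈{1}] nothing but 1 survives at r4c3 ⇒ r4c3=1.
Step 21. [r2c1∈{7}] only 7 remains possible at r2c1, so r2c1=7.
Step 22. [r5c4∈{3}] only 3 remains possible at r5c4 ⇒ r5c4=3.
Step 23. [r8c2∈{4}] r8c2 is down to just 4 ⇒ r8c2=4.
Step 24. [r4c5∈{7}] r4c5 has the single candidate 7, so r4c5=7.
Step 25. [r2c3∈{9}] r2c3 has the single candidate 9. So r2c3=9.
Step 26. [r1c3∈{4}] nothing but 4 survives at r1c3 ⇒ r1c3=4.
Step 27. [r8c1∈{8}] only 8 remains possible at r8c1 ⇒ r8c1=8.
Step 28. [r6c4∈{5}] nothing but 5 survives at r6c4. So r6c4=5.
Step 29. [r6c8∈{8}] r6c8 is down to just 8, so r6c8=8.
Step 30. [r5c8∈{6}] r5c8 has the single candidate 6, so r5c8=6.
Step 31. [r1c9∈{3}] r1c9's peers cover all but 3. So r1c9=3.
Step 32. [r9c3∈{5}] only 5 remains possible at r9c3, so r9c3=5.
Step 33. [r7c8∈{7}] r7c8's peers cover all but 7, so r7c8=7.
Step 34. [r2c7∈{6}] r2c7 is down to just 6. So r2c7=6.
Step 35. [r6c1∈{2}] nothing but 2 survives at r6c1, so r6c1=2.
Step 36. [r1c8∈{1}] r1c8's peers cover all but 1 ⇒ r1c8=1.
Step 37. [r5c6∈{9}] r5c6's peers cover all but 9, so r5c6=9.
Step 38. [r4c2∈{6}] only 6 remains possible at r4c2, so r4c2=6.
Step 39. [r3c5∈{8}] r3c5 is down to just 8. So r3c5=8.
Step 40. [r9c2∈{1}] nothing but 1 survives at r9c2, so r9c2=1.
Step 41. [r3c4∈{4}] r3c4 has the single candidate 4 ⇒ r3c4=4.
Step 42. [r8c6∈{3}] r8c6 is down to just 3. So r8c6=3.
Step 43. [r3c8∈{2}] r3c8's peers cover all but 2, so r3c8=2.
Step 44. [r4c9∈{4}] only 4 remains possible at r4c9 ⇒ r4c9=4.
Step 45. [r8c3∈{7}] r8c3 is down to just 7. So r8c3=7.

Answer: 5 2 4 6 9 7 8 1 3 / 7 8 9 2 3 1 6 4 5 / 1 3 6 4 8 5 9 2 7 / 9 6 1 8 7 2 5 3 4 / 4 5 8 3 1 9 7 6 2 / 2 7 3 5 4 6 1 8 9 / 3 9 2 1 5 8 4 7 6 / 8 4 7 9 6 3 2 5 1 / 6 1 5 7 2 4 3 9 8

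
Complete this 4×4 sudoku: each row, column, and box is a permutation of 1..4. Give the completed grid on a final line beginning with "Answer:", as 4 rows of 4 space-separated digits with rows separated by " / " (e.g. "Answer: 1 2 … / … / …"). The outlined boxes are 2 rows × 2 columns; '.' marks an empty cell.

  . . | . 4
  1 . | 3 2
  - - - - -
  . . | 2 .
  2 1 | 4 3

Step 1. [r1c1∈{3}] nothing but 3 survives at r1c1. So r1c1=3.
Step 2. [r3c1∈{4}] only 4 remains possible at r3c1, so r3c1=4.
Step 3. [r1c2∈{2}] r1c2 is down to just 2 ⇒ r1c2=2.
Step 4. [r1c3∈{1}] r1c3 has the single candidate 1 ⇒ r1c3=1.
Step 5. [r2c2∈{4}] r2c2's peers cover all but 4. So r2c2=4.
Step 6. [r3c4∈{1}] nothing but 1 survives at r3c4. So r3c4=1.
Step 7. [r3c2∈{3}] nothing but 3 survives at r3c2, so r3c2=3.

Answer: 3 2 1 4 / 1 4 3 2 / 4 3 2 1 / 2 1 4 3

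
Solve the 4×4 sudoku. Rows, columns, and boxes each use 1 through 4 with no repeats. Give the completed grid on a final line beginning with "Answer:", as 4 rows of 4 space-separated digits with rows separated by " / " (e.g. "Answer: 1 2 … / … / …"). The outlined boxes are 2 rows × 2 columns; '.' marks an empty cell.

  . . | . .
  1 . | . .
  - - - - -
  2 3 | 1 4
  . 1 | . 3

Step 1. [r2c4∈{2}] r2c4's peers cover all but 2, so r2c4=2.
Step 2. [r2c2∈{4}] nothing but 4 survives at r2c2. So r2c2=4.
Step 3. [r1c3∈{3,4}] in row 1, 4 fits only at r1c3. So r1c3=4.
Step 4. [r1c4∈{1}] nothing but 1 survives at r1c4 ⇒ r1c4=1.
Step 5. [r4c3∈{2}] r4c3's peers cover all but 2 ⇒ r4c3=2.
Step 6. [r4c1∈{4}] nothing but 4 survives at r4c1. So r4c1=4.
Step 7. [r2c3∈{3}] r2c3's peers cover all but 3. So r2c3=3.
Step 8. [r1c2∈{2}] r1c2 is down to just 2. So r1c2=2.
Step 9. [r1c1∈{3}] r1c1 has the single candidate 3. So r1c1=3.

Answer: 3 2 4 1 / 1 4 3 2 / 2 3 1 4 / 4 1 2 3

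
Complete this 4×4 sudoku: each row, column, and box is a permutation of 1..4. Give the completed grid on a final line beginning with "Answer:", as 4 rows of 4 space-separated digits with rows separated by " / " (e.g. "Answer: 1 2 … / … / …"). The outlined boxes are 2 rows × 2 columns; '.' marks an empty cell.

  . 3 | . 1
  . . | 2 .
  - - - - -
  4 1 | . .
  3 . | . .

Step 1. [r1c3∈{4}] r1c3 is down to just 4 ⇒ r1c3=4.
Step 2. [r3c4∈{2,3}] row 3 places 2 nowhere but r3c4, so r3c4=2.
Step 3. [r4c3∈{1}] nothing but 1 survives at r4c3 ⇒ r4c3=1.
Step 4. [r2c2∈{4}] r2c2 has the single candidate 4, so r2c2=4.
Step 5. [r4c4∈{4}] only 4 remains possible at r4c4 ⇒ r4c4=4.
Step 6. [r2c1∈{1}] r2c1 has the single candidate 1, so r2c1=1.
Step 7. [r2c4∈{3}] r2c4 has the single candidate 3. So r2c4=3.
Step 8. [r4c2∈{2}] r4c2 has the single candidate 2 ⇒ r4c2=2.
Step 9. [r3c3∈{3}] nothing but 3 survives at r3c3, so r3c3=3.
Step 10. [r1c1∈{2}] nothing but 2 survives at r1c1 ⇒ r1c1=2.

Answer: 2 3 4 1 / 1 4 2 3 / 4 1 3 2 / 3 2 1 4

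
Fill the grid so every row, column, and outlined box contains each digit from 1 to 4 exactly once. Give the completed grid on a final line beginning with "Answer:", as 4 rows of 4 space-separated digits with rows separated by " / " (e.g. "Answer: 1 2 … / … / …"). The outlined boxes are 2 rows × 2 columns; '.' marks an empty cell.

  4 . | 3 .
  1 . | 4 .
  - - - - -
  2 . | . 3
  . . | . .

Step 1. [r2c4∈{2}] nothing but 2 survives at r2c4, so r2c4=2.
Step 2. [r3c3∈{1}] r3c3's peers cover all but 1, so r3c3=1.
Step 3. [r4c2∈{1,3,4}] across row 4, 1 lands solely at r4c2, so r4c2=1.
Step 4. [r4c3∈{2}] r4c3 is down to just 2, so r4c3=2.
Step 5. [r1c4∈{1}] r1c4 has the single candidate 1, so r1c4=1.
Step 6. [r1c2∈{2}] r1c2's peers cover all but 2 ⇒ r1c2=2.
Step 7. [r2c2∈{3}] r2c2's peers cover all but 3. So r2c2=3.
Step 8. [r4c4∈{4}] only 4 remains possible at r4c4. So r4c4=4.
Step 9. [r4c1∈{3}] only 3 remains possible at r4c1. So r4c1=3.
Step 10. [r3c2∈{4}] only 4 remains possible at r3c2 ⇒ r3c2=4.

Answer: 4 2 3 1 / 1 3 4 2 / 2 4 1 3 / 3 1 2 4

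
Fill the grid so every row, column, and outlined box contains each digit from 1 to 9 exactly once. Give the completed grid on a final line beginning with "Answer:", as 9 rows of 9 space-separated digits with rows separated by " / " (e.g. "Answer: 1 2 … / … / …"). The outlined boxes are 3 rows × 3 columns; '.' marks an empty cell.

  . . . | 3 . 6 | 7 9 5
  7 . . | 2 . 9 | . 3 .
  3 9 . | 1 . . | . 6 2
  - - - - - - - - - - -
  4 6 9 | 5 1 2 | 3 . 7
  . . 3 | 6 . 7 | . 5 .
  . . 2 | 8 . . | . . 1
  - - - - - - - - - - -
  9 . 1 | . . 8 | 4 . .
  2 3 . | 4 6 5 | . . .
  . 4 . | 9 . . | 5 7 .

Step 1. [r3c7∈{8}] r3c7 has the single candidate 8, so r3c7=8.
Step 2. [r3c6∈{4}] only 4 remains possible at r3c6. So r3c6=4.
Step 3. [r2c3∈{4,5,6,8}] in row 2, 6 fits only at r2c3. So r2c3=6.
Step 4. [r9c3∈{8}] only 8 remains possible at r9c3. So r9c3=8.
Step 5. [r1c5∈{8}] nothing but 8 survives at r1c5, so r1c5=8.
Step 6. [r7c2∈{5,7}] 5 has one home in row 7: r7c2, so r7c2=5.
Step 7. [r5c1∈{1,8}] across col 1, 8 lands solely at r5c1 ⇒ r5c1=8.
Step 8. [r6c8∈{4}] r6c8 is down to just 4. So r6c8=4.
Step 9. [r5c9∈{9}] only 9 remains possible at r5c9, so r5c9=9.
Step 10. [r9c5∈{2,3}] 2 has one home in row 9: r9c5, so r9c5=2.
Step 11. [r2c7∈{1}] r2c7's peers cover all but 1 ⇒ r2c7=1.
Step 12. [r6c6∈{3}] r6c6's peers cover all but 3, so r6c6=3.
Step 13. [r3c5∈{5,7}] in row 3, 7 fits only at r3c5 ⇒ r3c5=7.
Step 14. [r7c9∈{3,6}] 6 has one home in row 7: r7c9, so r7c9=6.
Step 15. [r1c1∈{1}] only 1 remains possible at r1c1. So r1c1=1.
Step 16. [r8c9∈{8}] r8c9's peers cover all but 8 ⇒ r8c9=8.
Step 17. [r2c5∈{5}] r2c5's peers cover all but 5, so r2c5=5.
Step 18. [r8c3∈{7}] only 7 remains possible at r8c3 ⇒ r8c3=7.
Step 19. [r6c1∈{5}] r6c1 has the single candidate 5 ⇒ r6c1=5.
Step 20. [r2c9∈{4}] r2c9 is down to just 4 ⇒ r2c9=4.
Step 21. [r6c5∈{9}] r6c5's peers cover all but 9, so r6c5=9.
Step 22. [r1c2∈{2}] only 2 remains possible at r1c2, so r1c2=2.
Step 23. [r7c4∈{7}] r7c4 has the single candidate 7. So r7c4=7.
Step 24. [r6c2∈{7}] r6c2 is down to just 7, so r6c2=7.
Step 25. [r5c5∈{4}] nothing but 4 survives at r5c5, so r5c5=4.
Step 26. [r8c7∈{9}] nothing but 9 survives at r8c7 ⇒ r8c7=9.
Step 27. [r1c3∈{4}] nothing but 4 survives at r1c3, so r1c3=4.
Step 28. [r6c7∈{6}] r6c7 is down to just 6, so r6c7=6.
Step 29. [r7c8∈{2}] nothing but 2 survives at r7c8, so r7c8=2.
Step 30. [r7c5∈{3}] nothing but 3 survives at r7c5 ⇒ r7c5=3.
Step 31. [r4c8∈{8}] r4c8 has the single candidate 8. So r4c8=8.
Step 32. [r9c1∈{6}] r9c1 is down to just 6. So r9c1=6.
Step 33. [r2c2∈{8}] r2c2's peers cover all but 8, so r2c2=8.
Step 34. [r3c3∈{5}] r3c3 has the single candidate 5 ⇒ r3c3=5.
Step 35. [r5c7∈{2}] r5c7's peers cover all but 2 ⇒ r5c7=2.
Step 36. [r9c6∈{1}] only 1 remains possible at r9c6, so r9c6=1.
Step 37. [r8c8∈{1}] r8c8 has the single candidate 1 ⇒ r8c8=1.
Step 38. [r5c2∈{1}] only 1 remains possible at r5c2, so r5c2=1.
Step 39. [r9c9∈{3}] r9c9 has the single candidate 3, so r9c9=3.

Answer: 1 2 4 3 8 6 7 9 5 / 7 8 6 2 5 9 1 3 4 / 3 9 5 1 7 4 8 6 2 / 4 6 9 5 1 2 3 8 7 / 8 1 3 6 4 7 2 5 9 / 5 7 2 8 9 3 6 4 1 / 9 5 1 7 3 8 4 2 6 / 2 3 7 4 6 5 9 1 8 / 6 4 8 9 2 1 5 7 3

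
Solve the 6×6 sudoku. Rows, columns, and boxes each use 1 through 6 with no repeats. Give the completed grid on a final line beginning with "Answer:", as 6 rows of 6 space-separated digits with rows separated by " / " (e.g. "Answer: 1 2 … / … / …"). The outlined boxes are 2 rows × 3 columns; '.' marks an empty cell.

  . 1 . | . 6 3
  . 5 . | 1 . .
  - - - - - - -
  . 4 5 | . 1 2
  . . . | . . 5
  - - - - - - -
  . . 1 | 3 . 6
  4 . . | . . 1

Step 1. [r1c1∈{2}] only 2 remains possible at r1c1. So r1c1=2.
Step 2. [r3c1∈{3,6}] in row 3, 3 fits only at r3c1, so r3c1=3.
Step 3. [r6c4∈{2,5}] col 4 places 2 nowhere but r6c4. So r6c4=2.
Step 4. [r5c5∈{4,5}] r5c5 is the only open cell in row 5 admitting 4, so r5c5=4.
Step 5. [r2c3∈{3,4,6}] in row 2, 3 fits only at r2c3 ⇒ r2c3=3.
Step 6. [r4c3∈{2,6}] col 3 places 2 nowhere but r4c3. So r4c3=2.
Step 7. [r4c2∈{6}] r4c2's peers cover all but 6. So r4c2=6.
Step 8. [r1c4∈{4,5}] 5 has one home in row 1: r1c4 ⇒ r1c4=5.
Step 9. [r4c5∈{3}] r4c5 has the single candidate 3. So r4c5=3.
Step 10. [r4c1∈{1}] r4c1 is down to just 1. So r4c1=1.
Step 11. [r1c3∈{4}] only 4 remains possible at r1c3. So r1c3=4.
Step 12. [r6c2∈{3}] r6c2 has the single candidate 3, so r6c2=3.
Step 13. [r5c1∈{5}] r5c1's peers cover all but 5, so r5c1=5.
Step 14. [r6c3∈{6}] r6c3 is down to just 6, so r6c3=6.
Step 15. [r2c1∈{6}] nothing but 6 survives at r2c1, so r2c1=6.
Step 16. [r2c6∈{4}] r2c6 has the single candidate 4 ⇒ r2c6=4.
Step 17. [r5c2∈{2}] r5c2's peers cover all but 2, so r5c2=2.
Step 18. [r3c4∈{6}] r3c4 has the single candidate 6. So r3c4=6.
Step 19. [r4c4∈{4}] r4c4 has the single candidate 4, so r4c4=4.
Step 20. [r6c5∈{5}] r6c5 is down to just 5. So r6c5=5.
Step 21. [r2c5∈{2}] nothing but 2 survives at r2c5 ⇒ r2c5=2.

Answer: 2 1 4 5 6 3 / 6 5 3 1 2 4 / 3 4 5 6 1 2 / 1 6 2 4 3 5 / 5 2 1 3 4 6 / 4 3 6 2 5 1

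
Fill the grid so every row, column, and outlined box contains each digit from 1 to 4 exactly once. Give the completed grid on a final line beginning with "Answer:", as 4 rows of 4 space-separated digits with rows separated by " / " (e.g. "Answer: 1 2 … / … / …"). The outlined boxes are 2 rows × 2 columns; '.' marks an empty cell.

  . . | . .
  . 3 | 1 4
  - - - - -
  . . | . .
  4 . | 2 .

Step 1. [r4c4∈{1,3}] in row 4, 3 fits only at r4c4. So r4c4=3.
Step 2. [r2c1∈{2}] nothing but 2 survives at r2c1 ⇒ r2c1=2.
Step 3. [r4c2∈{1}] r4c2's peers cover all but 1, so r4c2=1.
Step 4. [r1c1∈{1}] nothing but 1 survives at r1c1 ⇒ r1c1=1.
Step 5. [r3c1∈{3}] nothing but 3 survives at r3c1, so r3c1=3.
Step 6. [r3c2∈{2}] r3c2's peers cover all but 2. So r3c2=2.
Step 7. [r3c4∈{1}] only 1 remains possible at r3c4, so r3c4=1.
Step 8. [r1c3∈{3}] r1c3 is down to just 3 ⇒ r1c3=3.
Step 9. [r1c2∈{4}] only 4 remains possible at r1c2. So r1c2=4.
Step 10. [r3c3∈{4}] r3c3 has the single candidate 4 ⇒ r3c3=4.
Step 11. [r1c4∈{2}] r1c4 is down to just 2, so r1c4=2.

Answer: 1 4 3 2 / 2 3 1 4 / 3 2 4 1 / 4 1 2 3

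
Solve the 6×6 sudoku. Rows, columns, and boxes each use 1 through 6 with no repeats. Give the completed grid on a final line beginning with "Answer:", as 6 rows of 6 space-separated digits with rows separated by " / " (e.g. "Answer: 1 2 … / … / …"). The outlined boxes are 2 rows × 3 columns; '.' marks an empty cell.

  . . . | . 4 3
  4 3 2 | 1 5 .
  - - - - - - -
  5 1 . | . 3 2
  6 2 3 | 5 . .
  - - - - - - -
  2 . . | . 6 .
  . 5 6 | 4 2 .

Step 1. [r6c6∈{1}] r6c6 is down to just 1. So r6c6=1.
Step 2. [r5c3∈{1,4}] r5c3 is the only open cell in row 5 admitting 1. So r5c3=1.
Step 3. [r1c4∈{2,6}] r1c4 is the only open cell in row 1 admitting 2, so r1c4=2.
Step 4. [r3c3∈{4}] only 4 remains possible at r3c3 ⇒ r3c3=4.
Step 5. [r1c2∈{6}] r1c2 is down to just 6 ⇒ r1c2=6.
Step 6. [r3c4∈{6}] r3c4's peers cover all but 6, so r3c4=6.
Step 7. [r6c1∈{3}] r6c1's peers cover all but 3, so r6c1=3.
Step 8. [r5c4∈{3}] nothing but 3 survives at r5c4, so r5c4=3.
Step 9. [r5c6∈{5}] r5c6 is down to just 5. So r5c6=5.
Step 10. [r1c3∈{5}] nothing but 5 survives at r1c3 ⇒ r1c3=5.
Step 11. [r5c2∈{4}] nothing but 4 survives at r5c2, so r5c2=4.
Step 12. [r4c5∈{1}] r4c5 has the single candidate 1. So r4c5=1.
Step 13. [r1c1∈{1}] r1c1 has the single candidate 1. So r1c1=1.
Step 14. [r2c6∈{6}] nothing but 6 survives at r2c6, so r2c6=6.
Step 15. [r4c6∈{4}] only 4 remains possible at r4c6, so r4c6=4.

Answer: 1 6 5 2 4 3 / 4 3 2 1 5 6 / 5 1 4 6 3 2 / 6 2 3 5 1 4 / 2 4 1 3 6 5 / 3 5 6 4 2 1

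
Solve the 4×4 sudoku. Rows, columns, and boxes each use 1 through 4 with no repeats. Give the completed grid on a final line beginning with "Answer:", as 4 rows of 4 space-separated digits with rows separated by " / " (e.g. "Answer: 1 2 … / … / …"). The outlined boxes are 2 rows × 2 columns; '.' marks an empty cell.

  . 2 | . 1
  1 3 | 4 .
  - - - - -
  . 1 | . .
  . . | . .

Step 1. [r4c2∈{4}] only 4 remains possible at r4c2, so r4c2=4.
Step 2. [r4c3∈{1,2,3}] r4c3 is the only open cell in row 4 admitting 1, so r4c3=1.
Step 3. [r3c3∈{2,3}] 2 has one home in col 3: r3c3, so r3c3=2.
Step 4. [r3c1∈{3}] r3c1 has the single candidate 3. So r3c1=3.
Step 5. [r1c1∈{4}] r1c1 has the single candidate 4. So r1c1=4.
Step 6. [r4c4∈{3}] only 3 remains possible at r4c4 ⇒ r4c4=3.
Step 7. [r2c4∈{2}] r2c4 is down to just 2. So r2c4=2.
Step 8. [r1c3∈{3}] r1c3's peers cover all but 3 ⇒ r1c3=3.
Step 9. [r3c4∈{4}] r3c4's peers cover all but 4 ⇒ r3c4=4.
Step 10. [r4c1∈{2}] nothing but 2 survives at r4c1, so r4c1=2.

Answer: 4 2 3 1 / 1 3 4 2 / 3 1 2 4 / 2 4 1 3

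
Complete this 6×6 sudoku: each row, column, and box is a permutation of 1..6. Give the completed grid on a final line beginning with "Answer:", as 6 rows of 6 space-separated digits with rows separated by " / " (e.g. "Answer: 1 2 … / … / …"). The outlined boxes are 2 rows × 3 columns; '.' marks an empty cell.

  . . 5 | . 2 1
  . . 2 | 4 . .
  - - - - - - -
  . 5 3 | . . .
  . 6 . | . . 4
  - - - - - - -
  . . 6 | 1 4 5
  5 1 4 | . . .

Step 1. [r2c2∈{3}] only 3 remains possible at r2c2 ⇒ r2c2=3.
Step 2. [r2c6∈{6}] r2c6 is down to just 6. So r2c6=6.
Step 3. [r3c6∈{2}] r3c6's peers cover all but 2 ⇒ r3c6=2.
Step 4. [r4c3∈{1}] r4c3 is down to just 1, so r4c3=1.
Step 5. [r6c6∈{3}] only 3 remains possible at r6c6 ⇒ r6c6=3.
Step 6. [r3c4∈{6}] only 6 remains possible at r3c4. So r3c4=6.
Step 7. [r4c5∈{3,5}] col 5 places 3 nowhere but r4c5 ⇒ r4c5=3.
Step 8. [r5c2∈{2}] r5c2 has the single candidate 2, so r5c2=2.
Step 9. [r1c1∈{4,6}] r1c1 is the only open cell in row 1 admitting 6, so r1c1=6.
Step 10. [r5c1∈{3}] nothing but 3 survives at r5c1 ⇒ r5c1=3.
Step 11. [r2c1∈{1}] r2c1 is down to just 1 ⇒ r2c1=1.
Step 12. [r1c4∈{3}] only 3 remains possible at r1c4, so r1c4=3.
Step 13. [r1c2∈{4}] r1c2's peers cover all but 4, so r1c2=4.
Step 14. [r3c1∈{4}] only 4 remains possible at r3c1. So r3c1=4.
Step 15. [r3c5∈{1}] r3c5's peers cover all but 1 ⇒ r3c5=1.
Step 16. [r4c4∈{5}] r4c4's peers cover all but 5. So r4c4=5.
Step 17. [r2c5∈{5}] r2c5 is down to just 5. So r2c5=5.
Step 18. [r6c5∈{6}] r6c5's peers cover all but 6. So r6c5=6.
Step 19. [r6c4∈{2}] only 2 remains possible at r6c4, so r6c4=2.
Step 20. [r4c1∈{2}] nothing but 2 survives at r4c1, so r4c1=2.

Answer: 6 4 5 3 2 1 / 1 3 2 4 5 6 / 4 5 3 6 1 2 / 2 6 1 5 3 4 / 3 2 6 1 4 5 / 5 1 4 2 6 3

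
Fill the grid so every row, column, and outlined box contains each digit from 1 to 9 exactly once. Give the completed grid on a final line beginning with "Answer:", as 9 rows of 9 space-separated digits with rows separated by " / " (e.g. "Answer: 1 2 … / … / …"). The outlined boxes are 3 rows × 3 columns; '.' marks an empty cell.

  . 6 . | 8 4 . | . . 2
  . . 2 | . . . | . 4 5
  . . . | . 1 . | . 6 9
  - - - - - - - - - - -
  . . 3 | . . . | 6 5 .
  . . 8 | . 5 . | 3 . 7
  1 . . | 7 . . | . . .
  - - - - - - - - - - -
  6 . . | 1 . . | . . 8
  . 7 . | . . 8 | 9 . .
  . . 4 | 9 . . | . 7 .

Step 1. [r4c1∈{2,4,7,9}] in row 4, 7 fits only at r4c1. So r4c1=7.
Step 2. [r6c9∈{4}] r6c9 is down to just 4. So r6c9=4.
Step 3. [r8c4∈{2,3,4,5,6}] across row 8, 4 lands solely at r8c4 ⇒ r8c4=4.
Step 4. [r4c4∈{2}] r4c4 is down to just 2 ⇒ r4c4=2.
Step 5. [r3c4∈{3,5}] in col 4, 5 fits only at r3c4, so r3c4=5.
Step 6. [r2c4∈{3,6}] 3 has one home in col 4: r2c4, so r2c4=3.
Step 7. [r6c8∈{2,8,9}] r6c8 is the only open cell in col 8 admitting 8 ⇒ r6c8=8.
Step 8. [r5c8∈{1,2,9}] col 8 places 9 nowhere but r5c8. So r5c8=9.
Step 9. [r1c8∈{1,3}] across box 3, 3 lands solely at r1c8 ⇒ r1c8=3.
Step 10. [r7c8∈{2}] nothing but 2 survives at r7c8 ⇒ r7c8=2.
Step 11. [r6c3∈{5,6,9}] in col 3, 6 fits only at r6c3. So r6c3=6.
Step 12. [r6c2∈{2,5,9}] in row 6, 5 fits only at r6c2 ⇒ r6c2=5.
Step 13. [r4c2∈{4,9}] across box 4, 9 lands solely at r4c2 ⇒ r4c2=9.
Step 14. [r7c2∈{3}] only 3 remains possible at r7c2 ⇒ r7c2=3.
Step 15. [r8c8∈{1}] r8c8 is down to just 1, so r8c8=1.
Step 16. [r1c3∈{1,5,7,9}] across col 3, 1 lands solely at r1c3. So r1c3=1.
Step 17. [r2c2∈{8}] only 8 remains possible at r2c2, so r2c2=8.
Step 18. [r1c1∈{5,9}] row 1 places 5 nowhere but r1c1 ⇒ r1c1=5.
Step 19. [r1c6∈{7,9}] r1c6 is the only open cell in row 1 admitting 9. So r1c6=9.
Step 20. [r8c1∈{2}] only 2 remains possible at r8c1, so r8c1=2.
Step 21. [r5c6∈{1,4,6}] across row 5, 1 lands solely at r5c6 ⇒ r5c6=1.
Step 22. [r9c5∈{2,3,6}] 2 has one home in col 5: r9c5, so r9c5=2.
Step 23. [r6c6∈{3}] r6c6 is down to just 3, so r6c6=3.
Step 24. [r1c7∈{7}] nothing but 7 survives at r1c7, so r1c7=7.
Step 25. [r3c2∈{4}] nothing but 4 survives at r3c2, so r3c2=4.
Step 26. [r8c5∈{3,6}] in col 5, 3 fits only at r8c5. So r8c5=3.
Step 27. [r9c6∈{5,6}] across box 8, 6 lands solely at r9c6 ⇒ r9c6=6.
Step 28. [r2c6∈{7}] r2c6 has the single candidate 7 ⇒ r2c6=7.
Step 29. [r7c6∈{5}] r7c6's peers cover all but 5 ⇒ r7c6=5.
Step 30. [r8c3∈{5}] nothing but 5 survives at r8c3 ⇒ r8c3=5.
Step 31. [r3c3∈{7}] r3c3's peers cover all but 7 ⇒ r3c3=7.
Step 32. [r6c7∈{2}] nothing but 2 survives at r6c7. So r6c7=2.
Step 33. [r3c6∈{2}] r3c6's peers cover all but 2, so r3c6=2.
Step 34. [r9c1∈{8}] nothing but 8 survives at r9c1, so r9c1=8.
Step 35. [r8c9∈{6}] r8c9 has the single candidate 6 ⇒ r8c9=6.
Step 36. [r9c9∈{3}] r9c9 has the single candidate 3 ⇒ r9c9=3.
Step 37. [r4c6∈{4}] r4c6 has the single candidate 4 ⇒ r4c6=4.
Step 38. [r6c5∈{9}] only 9 remains possible at r6c5 ⇒ r6c5=9.
Step 39. [r9c7∈{5}] only 5 remains possible at r9c7. So r9c7=5.
Step 40. [r5c2∈{2}] r5c2 has the single candidate 2. So r5c2=2.
Step 41. [r5c4∈{6}] only 6 remains possible at r5c4. So r5c4=6.
Step 42. [r2c5∈{6}] r2c5's peers cover all but 6 ⇒ r2c5=6.
Step 43. [r2c7∈{1}] only 1 remains possible at r2c7. So r2c7=1.
Step 44. [r4c5∈{8}] r4c5's peers cover all but 8. So r4c5=8.
Step 45. [r7c3∈{9}] only 9 remains possible at r7c3. So r7c3=9.
Step 46. [r4c9∈{1}] nothing but 1 survives at r4c9. So r4c9=1.
Step 47. [r2c1∈{9}] r2c1's peers cover all but 9 ⇒ r2c1=9.
Step 48. [r3c7∈{8}] r3c7 has the single candidate 8. So r3c7=8.
Step 49. [r7c7∈{4}] only 4 remains possible at r7c7, so r7c7=4.
Step 50. [r7c5∈{7}] nothing but 7 survives at r7c5 ⇒ r7c5=7.
Step 51. [r9c2∈{1}] r9c2's peers cover all but 1 ⇒ r9c2=1.
Step 52. [r3c1∈{3}] r3c1 has the single candidate 3 ⇒ r3c1=3.
Step 53. [r5c1∈{4}] r5c1's peers cover all but 4, so r5c1=4.

Answer: 5 6 1 8 4 9 7 3 2 / 9 8 2 3 6 7 1 4 5 / 3 4 7 5 1 2 8 6 9 / 7 9 3 2 8 4 6 5 1 / 4 2 8 6 5 1 3 9 7 / 1 5 6 7 9 3 2 8 4 / 6 3 9 1 7 5 4 2 8 / 2 7 5 4 3 8 9 1 6 / 8 1 4 9 2 6 5 7 3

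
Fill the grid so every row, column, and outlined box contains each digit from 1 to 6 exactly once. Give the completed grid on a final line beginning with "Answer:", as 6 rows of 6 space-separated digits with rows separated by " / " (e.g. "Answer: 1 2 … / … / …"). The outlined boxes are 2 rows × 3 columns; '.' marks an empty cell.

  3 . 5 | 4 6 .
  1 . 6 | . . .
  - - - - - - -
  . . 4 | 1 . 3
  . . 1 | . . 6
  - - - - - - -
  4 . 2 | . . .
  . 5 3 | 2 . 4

Step 1. [r4c4∈{5}] only 5 remains possible at r4c4, so r4c4=5.
Step 2. [r4c1∈{2}] only 2 remains possible at r4c1, so r4c1=2.
Step 3. [r5c2∈{1,6}] 1 has one home in col 2: r5c2. So r5c2=1.
Step 4. [r5c6∈{5}] nothing but 5 survives at r5c6. So r5c6=5.
Step 5. [r2c6∈{2}] r2c6's peers cover all but 2, so r2c6=2.
Step 6. [r5c5∈{3}] r5c5's peers cover all but 3. So r5c5=3.
Step 7. [r6c1∈{6}] r6c1 is down to just 6. So r6c1=6.
Step 8. [r4c2∈{3}] r4c2's peers cover all but 3. So r4c2=3.
Step 9. [r2c5∈{5}] nothing but 5 survives at r2c5, so r2c5=5.
Step 10. [r6c5∈{1}] only 1 remains possible at r6c5 ⇒ r6c5=1.
Step 11. [r3c2∈{6}] r3c2 has the single candidate 6 ⇒ r3c2=6.
Step 12. [r1c6∈{1}] r1c6's peers cover all but 1 ⇒ r1c6=1.
Step 13. [r3c5∈{2}] r3c5's peers cover all but 2. So r3c5=2.
Step 14. [r1c2∈{2}] only 2 remains possible at r1c2. So r1c2=2.
Step 15. [r2c4∈{3}] only 3 remains possible at r2c4 ⇒ r2c4=3.
Step 16. [r3c1∈{5}] only 5 remains possible at r3c1, so r3c1=5.
Step 17. [r4c5∈{4}] r4c5 is down to just 4 ⇒ r4c5=4.
Step 18. [r2c2∈{4}] r2c2 has the single candidate 4 ⇒ r2c2=4.
Step 19. [r5c4∈{6}] only 6 remains possible at r5c4, so r5c4=6.

Answer: 3 2 5 4 6 1 / 1 4 6 3 5 2 / 5 6 4 1 2 3 / 2 3 1 5 4 6 / 4 1 2 6 3 5 / 6 5 3 2 1 4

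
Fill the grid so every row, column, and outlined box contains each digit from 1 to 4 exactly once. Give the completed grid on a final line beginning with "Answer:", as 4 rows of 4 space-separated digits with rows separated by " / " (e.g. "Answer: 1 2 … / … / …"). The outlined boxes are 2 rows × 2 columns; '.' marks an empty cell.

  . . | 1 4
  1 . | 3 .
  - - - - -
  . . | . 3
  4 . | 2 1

Step 1. [r3c1∈{2}] r3c1 has the single candidate 2, so r3c1=2.
Step 2. [r1c2∈{2,3}] 2 has one home in row 1: r1c2, so r1c2=2.
Step 3. [r3c3∈{4}] only 4 remains possible at r3c3 ⇒ r3c3=4.
Step 4. [r3c2∈{1}] r3c2's peers cover all but 1 ⇒ r3c2=1.
Step 5. [r2c2∈{4}] r2c2 has the single candidate 4. So r2c2=4.
Step 6. [r1c1∈{3}] r1c1 is down to just 3 ⇒ r1c1=3.
Step 7. [r2c4∈{2}] r2c4 has the single candidate 2, so r2c4=2.
Step 8. [r4c2∈{3}] nothing but 3 survives at r4c2, so r4c2=3.

Answer: 3 2 1 4 / 1 4 3 2 / 2 1 4 3 / 4 3 2 1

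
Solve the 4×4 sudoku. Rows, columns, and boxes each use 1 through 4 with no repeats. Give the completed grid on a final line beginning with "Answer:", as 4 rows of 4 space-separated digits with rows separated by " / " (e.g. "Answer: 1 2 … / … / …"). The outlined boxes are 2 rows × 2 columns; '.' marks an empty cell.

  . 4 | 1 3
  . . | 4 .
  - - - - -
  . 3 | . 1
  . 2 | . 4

Step 1. [r2c1∈{1,2,3}] row 2 places 3 nowhere but r2c1 ⇒ r2c1=3.
Step 2. [r2c2∈{1}] only 1 remains possible at r2c2. So r2c2=1.
Step 3. [r3c1∈{4}] r3c1 is down to just 4. So r3c1=4.
Step 4. [r3c3∈{2}] r3c3's peers cover all but 2. So r3c3=2.
Step 5. [r4c3∈{3}] nothing but 3 survives at r4c3. So r4c3=3.
Step 6. [r2c4∈{2}] r2c4's peers cover all but 2 ⇒ r2c4=2.
Step 7. [r1c1∈{2}] nothing but 2 survives at r1c1 ⇒ r1c1=2.
Step 8. [r4c1∈{1}] nothing but 1 survives at r4c1, so r4c1=1.

Answer: 2 4 1 3 / 3 1 4 2 / 4 3 2 1 / 1 2 3 4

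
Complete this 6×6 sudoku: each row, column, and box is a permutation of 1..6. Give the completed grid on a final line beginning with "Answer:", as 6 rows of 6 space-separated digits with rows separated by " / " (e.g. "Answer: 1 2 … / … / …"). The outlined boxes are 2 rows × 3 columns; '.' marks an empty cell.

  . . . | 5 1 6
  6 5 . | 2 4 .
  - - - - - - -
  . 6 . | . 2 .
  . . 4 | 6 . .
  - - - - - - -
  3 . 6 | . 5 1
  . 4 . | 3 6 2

Step 1. [r4c2∈{1,2,3}] across col 2, 1 lands solely at r4c2, so r4c2=1.
Step 2. [r3c3∈{3,5}] r3c3 is the only open cell in box 3 admitting 3, so r3c3=3.
Step 3. [r3c1∈{5}] nothing but 5 survives at r3c1. So r3c1=5.
Step 4. [r1c3∈{2}] r1c3's peers cover all but 2 ⇒ r1c3=2.
Step 5. [r3c6∈{4}] only 4 remains possible at r3c6. So r3c6=4.
Step 6. [r2c3∈{1}] r2c3 has the single candidate 1. So r2c3=1.
Step 7. [r4c6∈{3,5}] r4c6 is the only open cell in row 4 admitting 5, so r4c6=5.
Step 8. [r6c1∈{1}] only 1 remains possible at r6c1. So r6c1=1.
Step 9. [r3c4∈{1}] only 1 remains possible at r3c4 ⇒ r3c4=1.
Step 10. [r2c6∈{3}] only 3 remains possible at r2c6, so r2c6=3.
Step 11. [r1c2∈{3}] r1c2 is down to just 3 ⇒ r1c2=3.
Step 12. [r1c1∈{4}] r1c1 has the single candidate 4, so r1c1=4.
Step 13. [r4c1∈{2}] r4c1 is down to just 2, so r4c1=2.
Step 14. [r6c3∈{5}] nothing but 5 survives at r6c3. So r6c3=5.
Step 15. [r4c5∈{3}] r4c5 is down to just 3 ⇒ r4c5=3.
Step 16. [r5c2∈{2}] r5c2 is down to just 2. So r5c2=2.
Step 17. [r5c4∈{4}] r5c4's peers cover all but 4, so r5c4=4.

Answer: 4 3 2 5 1 6 / 6 5 1 2 4 3 / 5 6 3 1 2 4 / 2 1 4 6 3 5 / 3 2 6 4 5 1 / 1 4 5 3 6 2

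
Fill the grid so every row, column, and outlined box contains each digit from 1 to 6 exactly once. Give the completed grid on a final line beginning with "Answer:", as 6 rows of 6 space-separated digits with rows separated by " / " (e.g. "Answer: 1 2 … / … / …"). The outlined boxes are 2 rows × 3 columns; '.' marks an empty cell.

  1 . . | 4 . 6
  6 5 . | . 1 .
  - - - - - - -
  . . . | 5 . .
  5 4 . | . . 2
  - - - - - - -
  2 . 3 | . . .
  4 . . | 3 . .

Step 1. [r6c3∈{1,5,6}] col 3 places 5 nowhere but r6c3, so r6c3=5.
Step 2. [r6c6∈{1}] only 1 remains possible at r6c6 ⇒ r6c6=1.
Step 3. [r5c4∈{6}] r5c4's peers cover all but 6 ⇒ r5c4=6.
Step 4. [r4c5∈{3,6}] 3 has one home in row 4: r4c5. So r4c5=3.
Step 5. [r1c3∈{2}] r1c3's peers cover all but 2 ⇒ r1c3=2.
Step 6. [r3c5∈{4,6}] r3c5 is the only open cell in col 5 admitting 6. So r3c5=6.
Step 7. [r5c5∈{4,5}] across col 5, 4 lands solely at r5c5, so r5c5=4.
Step 8. [r3c3∈{1}] r3c3 is down to just 1, so r3c3=1.
Step 9. [r1c2∈{3}] r1c2 has the single candidate 3, so r1c2=3.
Step 10. [r6c5∈{2}] only 2 remains possible at r6c5, so r6c5=2.
Step 11. [r3c2∈{2}] nothing but 2 survives at r3c2, so r3c2=2.
Step 12. [r4c4∈{1}] r4c4 has the single candidate 1 ⇒ r4c4=1.
Step 13. [r6c2∈{6}] r6c2 has the single candidate 6, so r6c2=6.
Step 14. [r4c3∈{6}] nothing but 6 survives at r4c3, so r4c3=6.
Step 15. [r2c3∈{4}] r2c3's peers cover all but 4. So r2c3=4.
Step 16. [r5c2∈{1}] nothing but 1 survives at r5c2 ⇒ r5c2=1.
Step 17. [r2c6∈{3}] nothing but 3 survives at r2c6 ⇒ r2c6=3.
Step 18. [r3c6∈{4}] r3c6 is down to just 4 ⇒ r3c6=4.
Step 19. [r3c1∈{3}] only 3 remains possible at r3c1. So r3c1=3.
Step 20. [r5c6∈{5}] r5c6 has the single candidate 5. So r5c6=5.
Step 21. [r2c4∈{2}] nothing but 2 survives at r2c4, so r2c4=2.
Step 22. [r1c5∈{5}] r1c5 has the single candidate 5 ⇒ r1c5=5.

Answer: 1 3 2 4 5 6 / 6 5 4 2 1 3 / 3 2 1 5 6 4 / 5 4 6 1 3 2 / 2 1 3 6 4 5 / 4 6 5 3 2 1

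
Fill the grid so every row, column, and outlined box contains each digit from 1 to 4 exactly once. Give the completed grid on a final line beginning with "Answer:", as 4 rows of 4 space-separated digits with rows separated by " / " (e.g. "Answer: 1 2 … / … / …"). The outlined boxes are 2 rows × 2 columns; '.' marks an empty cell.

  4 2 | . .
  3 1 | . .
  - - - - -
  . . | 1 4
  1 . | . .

Step 1. [r1c3∈{3}] nothing but 3 survives at r1c3 ⇒ r1c3=3.
Step 2. [r2c4∈{2}] r2c4 has the single candidate 2, so r2c4=2.
Step 3. [r4c4∈{3}] r4c4 has the single candidate 3. So r4c4=3.
Step 4. [r1c4∈{1}] nothing but 1 survives at r1c4, so r1c4=1.
Step 5. [r4c3∈{2}] r4c3 is down to just 2. So r4c3=2.
Step 6. [r3c1∈{2}] r3c1 has the single candidate 2 ⇒ r3c1=2.
Step 7. [r4c2∈{4}] r4c2 is down to just 4 ⇒ r4c2=4.
Step 8. [r3c2∈{3}] r3c2 is down to just 3. So r3c2=3.
Step 9. [r2c3∈{4}] r2c3 has the single candidate 4, so r2c3=4.

Answer: 4 2 3 1 / 3 1 4 2 / 2 3 1 4 / 1 4 2 3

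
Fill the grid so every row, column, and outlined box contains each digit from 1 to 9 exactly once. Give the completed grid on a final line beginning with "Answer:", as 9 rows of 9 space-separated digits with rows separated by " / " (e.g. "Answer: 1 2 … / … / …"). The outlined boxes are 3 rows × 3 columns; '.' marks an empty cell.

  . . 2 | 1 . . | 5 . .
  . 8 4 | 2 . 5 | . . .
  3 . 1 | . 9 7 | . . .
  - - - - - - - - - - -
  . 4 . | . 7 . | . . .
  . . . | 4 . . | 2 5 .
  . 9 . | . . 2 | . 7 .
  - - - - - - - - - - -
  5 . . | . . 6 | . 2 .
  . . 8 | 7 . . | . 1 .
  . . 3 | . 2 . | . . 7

Step 1. [r5c2∈{1,3,6,7}] r5c2 is the only open cell in col 2 admitting 3, so r5c2=3.
Step 2. [r7c3∈{7,9}] r7c3 is the only open cell in col 3 admitting 9 ⇒ r7c3=9.
Step 3. [r8c9∈{3,4,5,6,9}] r8c9 is the only open cell in col 9 admitting 5, so r8c9=5.
Step 4. [r6c5∈{1,3,5,6,8}] col 5 places 5 nowhere but r6c5 ⇒ r6c5=5.
Step 5. [r6c3∈{6}] r6c3 is down to just 6 ⇒ r6c3=6.
Step 6. [r2c7∈{1,3,6,7,9}] in col 7, 7 fits only at r2c7, so r2c7=7.
Step 7. [r2c9∈{1,3,6,9}] row 2 places 1 nowhere but r2c9 ⇒ r2c9=1.
Step 8. [r3c9∈{2,4,6,8}] across row 3, 2 lands solely at r3c9. So r3c9=2.
Step 9. [r4c1∈{1,2,8}] r4c1 is the only open cell in row 4 admitting 2 ⇒ r4c1=2.
Step 10. [r9c4∈{5,8,9}] r9c4 is the only open cell in row 9 admitting 5. So r9c4=5.
Step 11. [r4c4∈{3,6,8,9}] in col 4, 9 fits only at r4c4, so r4c4=9.
Step 12. [r3c4∈{6,8}] in col 4, 6 fits only at r3c4, so r3c4=6.
Step 13. [r2c5∈{3}] nothing but 3 survives at r2c5, so r2c5=3.
Step 14. [r8c5∈{4}] r8c5 has the single candidate 4 ⇒ r8c5=4.
Step 15. [r8c1∈{6}] r8c1 has the single candidate 6 ⇒ r8c1=6.
Step 16. [r2c8∈{6,9}] row 2 places 6 nowhere but r2c8. So r2c8=6.
Step 17. [r1c5∈{8}] only 8 remains possible at r1c5, so r1c5=8.
Step 18. [r9c7∈{4,6,8,9}] in row 9, 6 fits only at r9c7. So r9c7=6.
Step 19. [r4c9∈{3,6,8}] across row 4, 6 lands solely at r4c9. So r4c9=6.
Step 20. [r7c5∈{1}] r7c5 is down to just 1. So r7c5=1.
Step 21. [r8c7∈{3,9}] col 7 places 9 nowhere but r8c7, so r8c7=9.
Step 22. [r1c8∈{3,4,9}] r1c8 is the only open cell in col 8 admitting 9, so r1c8=9.
Step 23. [r4c8∈{3,8}] across col 8, 3 lands solely at r4c8. So r4c8=3.
Step 24. [r7c7∈{3,4,8}] r7c7 is the only open cell in col 7 admitting 3. So r7c7=3.
Step 25. [r7c9∈{4,8}] 4 has one home in row 7: r7c9 ⇒ r7c9=4.
Step 26. [r6c9∈{8}] r6c9 has the single candidate 8. So r6c9=8.
Step 27. [r4c6∈{1,8}] r4c6 is the only open cell in row 4 admitting 8, so r4c6=8.
Step 28. [r6c1∈{1}] r6c1's peers cover all but 1. So r6c1=1.
Step 29. [r3c8∈{4,8}] col 8 places 4 nowhere but r3c8. So r3c8=4.
Step 30. [r1c1∈{7}] r1c1's peers cover all but 7, so r1c1=7.
Step 31. [r5c5∈{6}] nothing but 6 survives at r5c5, so r5c5=6.
Step 32. [r9c6∈{9}] nothing but 9 survives at r9c6, so r9c6=9.
Step 33. [r1c6∈{4}] r1c6's peers cover all but 4. So r1c6=4.
Step 34. [r4c3∈{5}] r4c3's peers cover all but 5, so r4c3=5.
Step 35. [r6c7∈{4}] r6c7 is down to just 4. So r6c7=4.
Step 36. [r6c4∈{3}] r6c4 is down to just 3. So r6c4=3.
Step 37. [r9c2∈{1}] only 1 remains possible at r9c2 ⇒ r9c2=1.
Step 38. [r8c2∈{2}] r8c2 has the single candidate 2 ⇒ r8c2=2.
Step 39. [r4c7∈{1}] r4c7 has the single candidate 1, so r4c7=1.
Step 40. [r9c1∈{4}] r9c1 has the single candidate 4, so r9c1=4.
Step 41. [r5c6∈{1}] nothing but 1 survives at r5c6, so r5c6=1.
Step 42. [r1c9∈{3}] r1c9 is down to just 3. So r1c9=3.
Step 43. [r3c2∈{5}] r3c2's peers cover all but 5, so r3c2=5.
Step 44. [r9c8∈{8}] r9c8 is down to just 8 ⇒ r9c8=8.
Step 45. [r8c6∈{3}] nothing but 3 survives at r8c6 ⇒ r8c6=3.
Step 46. [r2c1∈{9}] r2c1 has the single candidate 9, so r2c1=9.
Step 47. [r5c9∈{9}] only 9 remains possible at r5c9 ⇒ r5c9=9.
Step 48. [r1c2∈{6}] nothing but 6 survives at r1c2, so r1c2=6.
Step 49. [r7c2∈{7}] only 7 remains possible at r7c2 ⇒ r7c2=7.
Step 50. [r5c1∈{8}] only 8 remains possible at r5c1. So r5c1=8.
Step 51. [r7c4∈{8}] r7c4 is down to just 8. So r7c4=8.
Step 52. [r3c7∈{8}] r3c7 is down to just 8 ⇒ r3c7=8.
Step 53. [r5c3∈{7}] nothing but 7 survives at r5c3 ⇒ r5c3=7.

Answer: 7 6 2 1 8 4 5 9 3 / 9 8 4 2 3 5 7 6 1 / 3 5 1 6 9 7 8 4 2 / 2 4 5 9 7 8 1 3 6 / 8 3 7 4 6 1 2 5 9 / 1 9 6 3 5 2 4 7 8 / 5 7 9 8 1 6 3 2 4 / 6 2 8 7 4 3 9 1 5 / 4 1 3 5 2 9 6 8 7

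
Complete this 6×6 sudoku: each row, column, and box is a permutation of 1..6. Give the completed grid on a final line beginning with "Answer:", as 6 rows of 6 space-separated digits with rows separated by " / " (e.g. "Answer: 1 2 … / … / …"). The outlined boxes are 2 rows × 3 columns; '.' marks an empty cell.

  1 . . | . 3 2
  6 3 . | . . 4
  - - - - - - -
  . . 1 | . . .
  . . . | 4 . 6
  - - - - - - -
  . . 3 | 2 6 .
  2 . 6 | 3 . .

Step 1. [r3c4∈{5}] r3c4 is down to just 5. So r3c4=5.
Step 2. [r4c5∈{1,2}] in row 4, 1 fits only at r4c5. So r4c5=1.
Step 3. [r6c5∈{4,5}] col 5 places 4 nowhere but r6c5 ⇒ r6c5=4.
Step 4. [r1c3∈{4,5}] r1c3 is the only open cell in col 3 admitting 4, so r1c3=4.
Step 5. [r1c2∈{5}] nothing but 5 survives at r1c2 ⇒ r1c2=5.
Step 6. [r5c1∈{4,5}] r5c1 is the only open cell in box 5 admitting 5. So r5c1=5.
Step 7. [r5c6∈{1}] r5c6 is down to just 1 ⇒ r5c6=1.
Step 8. [r3c1∈{3,4}] in col 1, 4 fits only at r3c1. So r3c1=4.
Step 9. [r4c2∈{2}] r4c2 has the single candidate 2 ⇒ r4c2=2.
Step 10. [r3c2∈{6}] nothing but 6 survives at r3c2 ⇒ r3c2=6.
Step 11. [r1c4∈{6}] r1c4's peers cover all but 6, so r1c4=6.
Step 12. [r5c2∈{4}] only 4 remains possible at r5c2, so r5c2=4.
Step 13. [r3c6∈{3}] r3c6 has the single candidate 3, so r3c6=3.
Step 14. [r2c4∈{1}] r2c4's peers cover all but 1, so r2c4=1.
Step 15. [r6c2∈{1}] r6c2's peers cover all but 1, so r6c2=1.
Step 16. [r4c3∈{5}] nothing but 5 survives at r4c3 ⇒ r4c3=5.
Step 17. [r6c6∈{5}] only 5 remains possible at r6c6, so r6c6=5.
Step 18. [r2c3∈{2}] only 2 remains possible at r2c3, so r2c3=2.
Step 19. [r4c1∈{3}] nothing but 3 survives at r4c1, so r4c1=3.
Step 20. [r2c5∈{5}] r2c5 is down to just 5, so r2c5=5.
Step 21. [r3c5∈{2}] r3c5's peers cover all but 2. So r3c5=2.

Answer: 1 5 4 6 3 2 / 6 3 2 1 5 4 / 4 6 1 5 2 3 / 3 2 5 4 1 6 / 5 4 3 2 6 1 / 2 1 6 3 4 5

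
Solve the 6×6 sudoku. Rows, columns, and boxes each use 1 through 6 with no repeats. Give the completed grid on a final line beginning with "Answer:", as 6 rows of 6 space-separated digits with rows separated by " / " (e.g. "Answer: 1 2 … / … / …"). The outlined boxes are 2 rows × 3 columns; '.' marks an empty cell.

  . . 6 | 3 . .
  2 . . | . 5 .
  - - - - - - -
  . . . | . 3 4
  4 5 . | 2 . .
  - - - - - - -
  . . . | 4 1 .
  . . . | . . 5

Step 1. [r6c4∈{6}] only 6 remains possible at r6c4, so r6c4=6.
Step 2. [r2c4∈{1}] only 1 remains possible at r2c4. So r2c4=1.
Step 3. [r5c6∈{2,3}] r5c6 is the only open cell in col 6 admitting 3 ⇒ r5c6=3.
Step 4. [r4c3∈{1,3}] across row 4, 3 lands solely at r4c3, so r4c3=3.
Step 5. [r2c3∈{4}] r2c3 has the single candidate 4, so r2c3=4.
Step 6. [r6c2∈{1,2,3,4}] 4 has one home in row 6: r6c2. So r6c2=4.
Step 7. [r5c3∈{2,5}] across col 3, 5 lands solely at r5c3, so r5c3=5.
Step 8. [r5c2∈{2,6}] row 5 places 2 nowhere but r5c2 ⇒ r5c2=2.
Step 9. [r6c3∈{1}] r6c3 is down to just 1. So r6c3=1.
Step 10. [r3c2∈{1,6}] across col 2, 6 lands solely at r3c2. So r3c2=6.
Step 11. [r1c2∈{1}] r1c2 has the single candidate 1, so r1c2=1.
Step 12. [r6c5∈{2}] r6c5's peers cover all but 2, so r6c5=2.
Step 13. [r2c6∈{6}] only 6 remains possible at r2c6, so r2c6=6.
Step 14. [r1c1∈{5}] nothing but 5 survives at r1c1, so r1c1=5.
Step 15. [r3c4∈{5}] nothing but 5 survives at r3c4. So r3c4=5.
Step 16. [r1c5∈{4}] r1c5's peers cover all but 4, so r1c5=4.
Step 17. [r1c6∈{2}] nothing but 2 survives at r1c6. So r1c6=2.
Step 18. [r4c5∈{6}] r4c5 has the single candidate 6 ⇒ r4c5=6.
Step 19. [r3c3∈{2}] r3c3 is down to just 2 ⇒ r3c3=2.
Step 20. [r6c1∈{3}] r6c1 is down to just 3 ⇒ r6c1=3.
Step 21. [r2c2∈{3}] nothing but 3 survives at r2c2 ⇒ r2c2=3.
Step 22. [r4c6∈{1}] r4c6 has the single candidate 1, so r4c6=1.
Step 23. [r3c1∈{1}] r3c1 is down to just 1 ⇒ r3c1=1.
Step 24. [r5c1∈{6}] r5c1 has the single candidate 6. So r5c1=6.

Answer: 5 1 6 3 4 2 / 2 3 4 1 5 6 / 1 6 2 5 3 4 / 4 5 3 2 6 1 / 6 2 5 4 1 3 / 3 4 1 6 2 5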